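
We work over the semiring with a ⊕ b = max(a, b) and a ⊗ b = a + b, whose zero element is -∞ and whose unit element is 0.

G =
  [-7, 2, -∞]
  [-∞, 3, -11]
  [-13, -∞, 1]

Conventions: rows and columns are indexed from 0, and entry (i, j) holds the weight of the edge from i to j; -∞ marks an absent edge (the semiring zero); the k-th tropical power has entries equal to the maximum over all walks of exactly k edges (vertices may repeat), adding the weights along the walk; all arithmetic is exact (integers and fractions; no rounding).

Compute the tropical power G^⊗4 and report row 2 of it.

G^⊗2:
  [-14, 5, -9]
  [-24, 6, -8]
  [-12, -11, 2]
G^⊗3:
  [-21, 8, -6]
  [-21, 9, -5]
  [-11, -8, 3]
G^⊗4:
  [-19, 11, -3]
  [-18, 12, -2]
  [-10, -5, 4]
Answer: row 2 of G^⊗4 = [-10, -5, 4]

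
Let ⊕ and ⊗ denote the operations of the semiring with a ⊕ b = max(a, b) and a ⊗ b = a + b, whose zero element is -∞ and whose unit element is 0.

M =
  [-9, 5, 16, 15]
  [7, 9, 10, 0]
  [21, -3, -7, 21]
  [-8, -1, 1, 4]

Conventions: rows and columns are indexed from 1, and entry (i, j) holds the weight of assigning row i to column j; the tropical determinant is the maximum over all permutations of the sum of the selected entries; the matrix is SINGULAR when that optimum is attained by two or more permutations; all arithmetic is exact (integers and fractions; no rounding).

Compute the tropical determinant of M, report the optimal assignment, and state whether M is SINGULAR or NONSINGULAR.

σ = (1, 2, 3, 4): (-9) + 9 + (-7) + 4 = -3
σ = (1, 2, 4, 3): (-9) + 9 + 21 + 1 = 22
σ = (1, 3, 2, 4): (-9) + 10 + (-3) + 4 = 2
σ = (1, 3, 4, 2): (-9) + 10 + 21 + (-1) = 21
σ = (1, 4, 2, 3): (-9) + 0 + (-3) + 1 = -11
σ = (1, 4, 3, 2): (-9) + 0 + (-7) + (-1) = -17
σ = (2, 1, 3, 4): 5 + 7 + (-7) + 4 = 9
σ = (2, 1, 4, 3): 5 + 7 + 21 + 1 = 34
σ = (2, 3, 1, 4): 5 + 10 + 21 + 4 = 40
σ = (2, 3, 4, 1): 5 + 10 + 21 + (-8) = 28
σ = (2, 4, 1, 3): 5 + 0 + 21 + 1 = 27
σ = (2, 4, 3, 1): 5 + 0 + (-7) + (-8) = -10
σ = (3, 1, 2, 4): 16 + 7 + (-3) + 4 = 24
σ = (3, 1, 4, 2): 16 + 7 + 21 + (-1) = 43
σ = (3, 2, 1, 4): 16 + 9 + 21 + 4 = 50
σ = (3, 2, 4, 1): 16 + 9 + 21 + (-8) = 38
σ = (3, 4, 1, 2): 16 + 0 + 21 + (-1) = 36
σ = (3, 4, 2, 1): 16 + 0 + (-3) + (-8) = 5
σ = (4, 1, 2, 3): 15 + 7 + (-3) + 1 = 20
σ = (4, 1, 3, 2): 15 + 7 + (-7) + (-1) = 14
σ = (4, 2, 1, 3): 15 + 9 + 21 + 1 = 46
σ = (4, 2, 3, 1): 15 + 9 + (-7) + (-8) = 9
σ = (4, 3, 1, 2): 15 + 10 + 21 + (-1) = 45
σ = (4, 3, 2, 1): 15 + 10 + (-3) + (-8) = 14
Optimal value attained by: σ = (3, 2, 1, 4).
Answer: det⊕(M) = 50; verdict: NONSINGULAR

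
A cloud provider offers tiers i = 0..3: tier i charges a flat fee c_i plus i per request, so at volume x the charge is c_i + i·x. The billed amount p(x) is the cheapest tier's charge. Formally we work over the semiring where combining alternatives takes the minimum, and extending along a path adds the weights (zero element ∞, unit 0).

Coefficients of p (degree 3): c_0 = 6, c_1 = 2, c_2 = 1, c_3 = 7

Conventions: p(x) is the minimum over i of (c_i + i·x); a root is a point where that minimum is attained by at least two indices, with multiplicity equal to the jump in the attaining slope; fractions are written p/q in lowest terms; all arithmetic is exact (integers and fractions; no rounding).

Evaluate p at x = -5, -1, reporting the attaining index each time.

p(-5) = min(6+0·(-5)=6, 2+1·(-5)=-3, 1+2·(-5)=-9, 7+3·(-5)=-8) = -9 (attained by i=2)
p(-1) = min(6+0·(-1)=6, 2+1·(-1)=1, 1+2·(-1)=-1, 7+3·(-1)=4) = -1 (attained by i=2)
Answer: p(-5) = -9; p(-1) = -1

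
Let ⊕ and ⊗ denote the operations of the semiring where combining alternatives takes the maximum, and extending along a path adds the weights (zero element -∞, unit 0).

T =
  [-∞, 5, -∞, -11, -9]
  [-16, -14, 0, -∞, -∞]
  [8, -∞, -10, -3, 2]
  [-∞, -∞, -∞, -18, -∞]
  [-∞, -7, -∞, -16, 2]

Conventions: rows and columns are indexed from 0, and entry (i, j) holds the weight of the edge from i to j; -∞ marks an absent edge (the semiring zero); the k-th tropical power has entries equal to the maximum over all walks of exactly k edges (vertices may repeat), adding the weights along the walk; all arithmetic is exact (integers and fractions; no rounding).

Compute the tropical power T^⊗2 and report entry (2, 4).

T^⊗2:
  [-11, -9, 5, -25, -7]
  [8, -11, -10, -3, 2]
  [-2, 13, -20, -3, 4]
  [-∞, -∞, -∞, -36, -∞]
  [-23, -5, -7, -14, 4]
Key observation: the optimum is the walk 2->4->4, with weight 2 + 2 = 4.
Optimal value attained by: walk 2->4->4.
Answer: (T^⊗2)[2][4] = 4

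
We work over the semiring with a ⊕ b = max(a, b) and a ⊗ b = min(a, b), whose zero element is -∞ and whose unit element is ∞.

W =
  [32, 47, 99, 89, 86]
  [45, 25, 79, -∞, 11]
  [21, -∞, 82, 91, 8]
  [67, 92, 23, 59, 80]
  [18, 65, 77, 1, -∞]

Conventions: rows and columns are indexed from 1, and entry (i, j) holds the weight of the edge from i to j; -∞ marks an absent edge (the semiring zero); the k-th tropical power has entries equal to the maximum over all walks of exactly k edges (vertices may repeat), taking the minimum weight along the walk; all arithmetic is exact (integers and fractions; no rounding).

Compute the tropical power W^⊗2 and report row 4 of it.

W^⊗2:
  [67, 89, 82, 91, 80]
  [32, 45, 79, 79, 45]
  [67, 91, 82, 82, 80]
  [59, 65, 79, 67, 67]
  [45, 25, 77, 77, 18]
Answer: row 4 of W^⊗2 = [59, 65, 79, 67, 67]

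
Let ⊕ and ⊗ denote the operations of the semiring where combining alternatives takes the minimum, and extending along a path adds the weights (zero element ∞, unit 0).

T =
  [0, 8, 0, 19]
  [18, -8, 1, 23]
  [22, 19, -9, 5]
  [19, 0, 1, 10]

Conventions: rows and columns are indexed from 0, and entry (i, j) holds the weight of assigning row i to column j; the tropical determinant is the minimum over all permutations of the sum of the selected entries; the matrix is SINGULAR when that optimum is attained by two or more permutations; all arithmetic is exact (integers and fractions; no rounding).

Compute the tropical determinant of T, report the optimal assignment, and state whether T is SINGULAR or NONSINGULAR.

σ = (0, 1, 2, 3): 0 + (-8) + (-9) + 10 = -7
σ = (0, 1, 3, 2): 0 + (-8) + 5 + 1 = -2
σ = (0, 2, 1, 3): 0 + 1 + 19 + 10 = 30
σ = (0, 2, 3, 1): 0 + 1 + 5 + 0 = 6
σ = (0, 3, 1, 2): 0 + 23 + 19 + 1 = 43
σ = (0, 3, 2, 1): 0 + 23 + (-9) + 0 = 14
σ = (1, 0, 2, 3): 8 + 18 + (-9) + 10 = 27
σ = (1, 0, 3, 2): 8 + 18 + 5 + 1 = 32
σ = (1, 2, 0, 3): 8 + 1 + 22 + 10 = 41
σ = (1, 2, 3, 0): 8 + 1 + 5 + 19 = 33
σ = (1, 3, 0, 2): 8 + 23 + 22 + 1 = 54
σ = (1, 3, 2, 0): 8 + 23 + (-9) + 19 = 41
σ = (2, 0, 1, 3): 0 + 18 + 19 + 10 = 47
σ = (2, 0, 3, 1): 0 + 18 + 5 + 0 = 23
σ = (2, 1, 0, 3): 0 + (-8) + 22 + 10 = 24
σ = (2, 1, 3, 0): 0 + (-8) + 5 + 19 = 16
σ = (2, 3, 0, 1): 0 + 23 + 22 + 0 = 45
σ = (2, 3, 1, 0): 0 + 23 + 19 + 19 = 61
σ = (3, 0, 1, 2): 19 + 18 + 19 + 1 = 57
σ = (3, 0, 2, 1): 19 + 18 + (-9) + 0 = 28
σ = (3, 1, 0, 2): 19 + (-8) + 22 + 1 = 34
σ = (3, 1, 2, 0): 19 + (-8) + (-9) + 19 = 21
σ = (3, 2, 0, 1): 19 + 1 + 22 + 0 = 42
σ = (3, 2, 1, 0): 19 + 1 + 19 + 19 = 58
Optimal value attained by: σ = (0, 1, 2, 3).
Answer: det⊕(T) = -7; verdict: NONSINGULAR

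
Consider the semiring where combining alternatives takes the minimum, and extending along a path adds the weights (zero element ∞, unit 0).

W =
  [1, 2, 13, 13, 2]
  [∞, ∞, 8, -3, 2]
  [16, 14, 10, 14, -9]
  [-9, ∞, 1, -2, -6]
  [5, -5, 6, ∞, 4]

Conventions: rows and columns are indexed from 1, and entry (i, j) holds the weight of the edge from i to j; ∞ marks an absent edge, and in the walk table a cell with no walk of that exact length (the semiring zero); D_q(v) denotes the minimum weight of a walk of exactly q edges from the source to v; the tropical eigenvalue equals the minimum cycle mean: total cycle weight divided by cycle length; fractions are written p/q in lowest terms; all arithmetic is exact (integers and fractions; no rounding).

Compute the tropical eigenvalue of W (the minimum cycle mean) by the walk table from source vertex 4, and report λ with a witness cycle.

q=0: [∞, ∞, ∞, 0, ∞]
q=1: [-9, ∞, 1, -2, -6]
q=2: [-11, -11, -1, -4, -8]
q=3: [-13, -13, -3, -14, -10]
q=4: [-23, -15, -13, -16, -20]
q=5: [-25, -25, -15, -18, -22]
Optimal cycle mean attained by: cycle 2->4->5->2, total (-3) + (-6) + (-5), length 3.
Answer: λ = -14/3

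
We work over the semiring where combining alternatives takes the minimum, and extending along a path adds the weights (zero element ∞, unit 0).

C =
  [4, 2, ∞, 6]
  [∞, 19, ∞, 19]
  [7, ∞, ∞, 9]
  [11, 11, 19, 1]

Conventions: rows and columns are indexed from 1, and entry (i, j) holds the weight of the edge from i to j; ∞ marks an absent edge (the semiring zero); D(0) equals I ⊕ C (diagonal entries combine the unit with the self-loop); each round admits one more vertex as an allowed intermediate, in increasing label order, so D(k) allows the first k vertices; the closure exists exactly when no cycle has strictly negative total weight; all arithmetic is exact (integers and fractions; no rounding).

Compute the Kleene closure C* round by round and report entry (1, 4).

D(0):
  [0, 2, ∞, 6]
  [∞, 0, ∞, 19]
  [7, ∞, 0, 9]
  [11, 11, 19, 0]
D(1):
  [0, 2, ∞, 6]
  [∞, 0, ∞, 19]
  [7, 9, 0, 9]
  [11, 11, 19, 0]
D(2):
  [0, 2, ∞, 6]
  [∞, 0, ∞, 19]
  [7, 9, 0, 9]
  [11, 11, 19, 0]
D(3):
  [0, 2, ∞, 6]
  [∞, 0, ∞, 19]
  [7, 9, 0, 9]
  [11, 11, 19, 0]
D(4):
  [0, 2, 25, 6]
  [30, 0, 38, 19]
  [7, 9, 0, 9]
  [11, 11, 19, 0]
Answer: C*[1][4] = 6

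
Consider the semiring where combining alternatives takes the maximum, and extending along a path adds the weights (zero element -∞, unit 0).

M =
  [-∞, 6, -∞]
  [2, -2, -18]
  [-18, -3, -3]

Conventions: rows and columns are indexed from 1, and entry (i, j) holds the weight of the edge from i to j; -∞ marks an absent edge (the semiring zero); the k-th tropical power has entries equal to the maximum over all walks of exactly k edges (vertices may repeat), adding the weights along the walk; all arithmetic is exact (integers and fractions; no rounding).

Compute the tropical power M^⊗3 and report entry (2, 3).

M^⊗2:
  [8, 4, -12]
  [0, 8, -20]
  [-1, -5, -6]
M^⊗3:
  [6, 14, -14]
  [10, 6, -10]
  [-3, 5, -9]
Key observation: the optimum is the walk 2->1->2->3, with weight 2 + 6 + (-18) = -10.
Optimal value attained by: walk 2->1->2->3.
Answer: (M^⊗3)[2][3] = -10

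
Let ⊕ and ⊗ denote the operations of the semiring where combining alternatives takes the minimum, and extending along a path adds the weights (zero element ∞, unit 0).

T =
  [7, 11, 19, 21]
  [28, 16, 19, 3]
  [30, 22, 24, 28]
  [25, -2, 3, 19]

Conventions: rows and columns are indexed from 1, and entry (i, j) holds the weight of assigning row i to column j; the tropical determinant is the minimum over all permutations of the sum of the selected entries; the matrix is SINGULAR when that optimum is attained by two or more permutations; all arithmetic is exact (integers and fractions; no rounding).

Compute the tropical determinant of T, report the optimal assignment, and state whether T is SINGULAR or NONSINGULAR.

σ = (1, 2, 3, 4): 7 + 16 + 24 + 19 = 66
σ = (1, 2, 4, 3): 7 + 16 + 28 + 3 = 54
σ = (1, 3, 2, 4): 7 + 19 + 22 + 19 = 67
σ = (1, 3, 4, 2): 7 + 19 + 28 + (-2) = 52
σ = (1, 4, 2, 3): 7 + 3 + 22 + 3 = 35
σ = (1, 4, 3, 2): 7 + 3 + 24 + (-2) = 32
σ = (2, 1, 3, 4): 11 + 28 + 24 + 19 = 82
σ = (2, 1, 4, 3): 11 + 28 + 28 + 3 = 70
σ = (2, 3, 1, 4): 11 + 19 + 30 + 19 = 79
σ = (2, 3, 4, 1): 11 + 19 + 28 + 25 = 83
σ = (2, 4, 1, 3): 11 + 3 + 30 + 3 = 47
σ = (2, 4, 3, 1): 11 + 3 + 24 + 25 = 63
σ = (3, 1, 2, 4): 19 + 28 + 22 + 19 = 88
σ = (3, 1, 4, 2): 19 + 28 + 28 + (-2) = 73
σ = (3, 2, 1, 4): 19 + 16 + 30 + 19 = 84
σ = (3, 2, 4, 1): 19 + 16 + 28 + 25 = 88
σ = (3, 4, 1, 2): 19 + 3 + 30 + (-2) = 50
σ = (3, 4, 2, 1): 19 + 3 + 22 + 25 = 69
σ = (4, 1, 2, 3): 21 + 28 + 22 + 3 = 74
σ = (4, 1, 3, 2): 21 + 28 + 24 + (-2) = 71
σ = (4, 2, 1, 3): 21 + 16 + 30 + 3 = 70
σ = (4, 2, 3, 1): 21 + 16 + 24 + 25 = 86
σ = (4, 3, 1, 2): 21 + 19 + 30 + (-2) = 68
σ = (4, 3, 2, 1): 21 + 19 + 22 + 25 = 87
Optimal value attained by: σ = (1, 4, 3, 2).
Answer: det⊕(T) = 32; verdict: NONSINGULAR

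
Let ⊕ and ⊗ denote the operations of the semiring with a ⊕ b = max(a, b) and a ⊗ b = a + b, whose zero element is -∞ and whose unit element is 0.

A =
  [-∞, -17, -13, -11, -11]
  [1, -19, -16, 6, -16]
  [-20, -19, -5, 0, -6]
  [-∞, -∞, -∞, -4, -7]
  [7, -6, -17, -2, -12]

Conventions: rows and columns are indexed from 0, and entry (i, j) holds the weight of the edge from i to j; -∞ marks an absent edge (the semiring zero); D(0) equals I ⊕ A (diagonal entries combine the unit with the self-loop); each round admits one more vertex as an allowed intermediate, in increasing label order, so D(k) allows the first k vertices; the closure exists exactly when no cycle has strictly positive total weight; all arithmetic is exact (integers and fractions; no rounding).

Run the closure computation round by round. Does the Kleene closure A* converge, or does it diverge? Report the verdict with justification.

D(0):
  [0, -17, -13, -11, -11]
  [1, 0, -16, 6, -16]
  [-20, -19, 0, 0, -6]
  [-∞, -∞, -∞, 0, -7]
  [7, -6, -17, -2, 0]
D(1):
  [0, -17, -13, -11, -11]
  [1, 0, -12, 6, -10]
  [-20, -19, 0, 0, -6]
  [-∞, -∞, -∞, 0, -7]
  [7, -6, -6, -2, 0]
D(2):
  [0, -17, -13, -11, -11]
  [1, 0, -12, 6, -10]
  [-18, -19, 0, 0, -6]
  [-∞, -∞, -∞, 0, -7]
  [7, -6, -6, 0, 0]
D(3):
  [0, -17, -13, -11, -11]
  [1, 0, -12, 6, -10]
  [-18, -19, 0, 0, -6]
  [-∞, -∞, -∞, 0, -7]
  [7, -6, -6, 0, 0]
D(4):
  [0, -17, -13, -11, -11]
  [1, 0, -12, 6, -1]
  [-18, -19, 0, 0, -6]
  [-∞, -∞, -∞, 0, -7]
  [7, -6, -6, 0, 0]
D(5):
  [0, -17, -13, -11, -11]
  [6, 0, -7, 6, -1]
  [1, -12, 0, 0, -6]
  [0, -13, -13, 0, -7]
  [7, -6, -6, 0, 0]
Key observation: every diagonal entry stays at the unit through all rounds, so no improving cycle exists.
Answer: CONVERGES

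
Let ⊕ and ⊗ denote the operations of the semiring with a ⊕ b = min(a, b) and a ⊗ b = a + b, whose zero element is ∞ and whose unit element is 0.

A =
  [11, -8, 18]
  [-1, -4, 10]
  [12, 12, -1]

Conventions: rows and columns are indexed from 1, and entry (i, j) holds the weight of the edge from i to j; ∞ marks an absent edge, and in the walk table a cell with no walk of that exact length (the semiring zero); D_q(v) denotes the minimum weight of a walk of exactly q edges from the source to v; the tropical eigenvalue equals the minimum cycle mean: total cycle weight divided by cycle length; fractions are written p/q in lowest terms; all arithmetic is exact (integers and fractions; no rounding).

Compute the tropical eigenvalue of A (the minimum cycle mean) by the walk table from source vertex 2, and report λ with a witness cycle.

q=0: [∞, 0, ∞]
q=1: [-1, -4, 10]
q=2: [-5, -9, 6]
q=3: [-10, -13, 1]
Optimal cycle mean attained by: cycle 1->2->1, total (-8) + (-1), length 2.
Answer: λ = -9/2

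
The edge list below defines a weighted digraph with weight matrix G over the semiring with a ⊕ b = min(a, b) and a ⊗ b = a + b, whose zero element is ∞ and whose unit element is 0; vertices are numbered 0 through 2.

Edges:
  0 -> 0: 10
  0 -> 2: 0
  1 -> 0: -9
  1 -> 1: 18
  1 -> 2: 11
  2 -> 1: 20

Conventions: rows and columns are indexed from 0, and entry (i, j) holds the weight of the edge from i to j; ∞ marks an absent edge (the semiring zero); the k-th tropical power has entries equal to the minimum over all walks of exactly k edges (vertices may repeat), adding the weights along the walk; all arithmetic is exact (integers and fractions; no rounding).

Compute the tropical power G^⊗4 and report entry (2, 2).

G^⊗2:
  [20, 20, 10]
  [1, 31, -9]
  [11, 38, 31]
G^⊗3:
  [11, 30, 20]
  [11, 11, 1]
  [21, 51, 11]
G^⊗4:
  [21, 40, 11]
  [2, 21, 11]
  [31, 31, 21]
Key observation: the optimum is the walk 2->1->0->0->2, with weight 20 + (-9) + 10 + 0 = 21.
Optimal value attained by: walk 2->1->0->0->2.
Answer: (G^⊗4)[2][2] = 21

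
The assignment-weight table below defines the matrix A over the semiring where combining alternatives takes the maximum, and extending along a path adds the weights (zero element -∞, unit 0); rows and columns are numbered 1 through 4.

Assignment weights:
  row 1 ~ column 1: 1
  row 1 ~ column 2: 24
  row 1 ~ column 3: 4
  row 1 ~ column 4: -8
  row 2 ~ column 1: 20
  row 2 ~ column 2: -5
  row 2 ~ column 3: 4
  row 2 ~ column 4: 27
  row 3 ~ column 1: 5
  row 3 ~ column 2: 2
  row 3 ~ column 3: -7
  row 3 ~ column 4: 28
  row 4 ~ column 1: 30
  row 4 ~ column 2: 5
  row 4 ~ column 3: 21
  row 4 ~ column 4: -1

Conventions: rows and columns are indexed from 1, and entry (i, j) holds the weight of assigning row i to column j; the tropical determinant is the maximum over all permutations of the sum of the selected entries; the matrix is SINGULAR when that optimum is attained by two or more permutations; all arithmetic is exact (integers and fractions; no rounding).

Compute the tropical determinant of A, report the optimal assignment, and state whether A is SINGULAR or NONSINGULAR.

σ = (1, 2, 3, 4): 1 + (-5) + (-7) + (-1) = -12
σ = (1, 2, 4, 3): 1 + (-5) + 28 + 21 = 45
σ = (1, 3, 2, 4): 1 + 4 + 2 + (-1) = 6
σ = (1, 3, 4, 2): 1 + 4 + 28 + 5 = 38
σ = (1, 4, 2, 3): 1 + 27 + 2 + 21 = 51
σ = (1, 4, 3, 2): 1 + 27 + (-7) + 5 = 26
σ = (2, 1, 3, 4): 24 + 20 + (-7) + (-1) = 36
σ = (2, 1, 4, 3): 24 + 20 + 28 + 21 = 93
σ = (2, 3, 1, 4): 24 + 4 + 5 + (-1) = 32
σ = (2, 3, 4, 1): 24 + 4 + 28 + 30 = 86
σ = (2, 4, 1, 3): 24 + 27 + 5 + 21 = 77
σ = (2, 4, 3, 1): 24 + 27 + (-7) + 30 = 74
σ = (3, 1, 2, 4): 4 + 20 + 2 + (-1) = 25
σ = (3, 1, 4, 2): 4 + 20 + 28 + 5 = 57
σ = (3, 2, 1, 4): 4 + (-5) + 5 + (-1) = 3
σ = (3, 2, 4, 1): 4 + (-5) + 28 + 30 = 57
σ = (3, 4, 1, 2): 4 + 27 + 5 + 5 = 41
σ = (3, 4, 2, 1): 4 + 27 + 2 + 30 = 63
σ = (4, 1, 2, 3): (-8) + 20 + 2 + 21 = 35
σ = (4, 1, 3, 2): (-8) + 20 + (-7) + 5 = 10
σ = (4, 2, 1, 3): (-8) + (-5) + 5 + 21 = 13
σ = (4, 2, 3, 1): (-8) + (-5) + (-7) + 30 = 10
σ = (4, 3, 1, 2): (-8) + 4 + 5 + 5 = 6
σ = (4, 3, 2, 1): (-8) + 4 + 2 + 30 = 28
Optimal value attained by: σ = (2, 1, 4, 3).
Answer: det⊕(A) = 93; verdict: NONSINGULAR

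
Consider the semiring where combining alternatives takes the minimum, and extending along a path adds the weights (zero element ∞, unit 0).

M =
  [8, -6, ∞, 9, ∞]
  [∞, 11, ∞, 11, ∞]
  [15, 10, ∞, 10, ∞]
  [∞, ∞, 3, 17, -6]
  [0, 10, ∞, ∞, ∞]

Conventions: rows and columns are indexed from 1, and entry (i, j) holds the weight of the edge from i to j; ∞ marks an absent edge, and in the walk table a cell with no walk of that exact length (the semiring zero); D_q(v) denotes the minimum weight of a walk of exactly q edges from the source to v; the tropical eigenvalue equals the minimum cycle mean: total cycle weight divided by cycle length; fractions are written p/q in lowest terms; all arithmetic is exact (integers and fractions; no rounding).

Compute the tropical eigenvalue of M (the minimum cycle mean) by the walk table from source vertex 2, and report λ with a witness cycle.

q=0: [∞, 0, ∞, ∞, ∞]
q=1: [∞, 11, ∞, 11, ∞]
q=2: [∞, 22, 14, 22, 5]
q=3: [5, 15, 25, 24, 16]
q=4: [13, -1, 27, 14, 18]
q=5: [18, 7, 17, 10, 8]
Optimal cycle mean attained by: cycle 1->2->4->5->1, total (-6) + 11 + (-6) + 0, length 4.
Answer: λ = -1/4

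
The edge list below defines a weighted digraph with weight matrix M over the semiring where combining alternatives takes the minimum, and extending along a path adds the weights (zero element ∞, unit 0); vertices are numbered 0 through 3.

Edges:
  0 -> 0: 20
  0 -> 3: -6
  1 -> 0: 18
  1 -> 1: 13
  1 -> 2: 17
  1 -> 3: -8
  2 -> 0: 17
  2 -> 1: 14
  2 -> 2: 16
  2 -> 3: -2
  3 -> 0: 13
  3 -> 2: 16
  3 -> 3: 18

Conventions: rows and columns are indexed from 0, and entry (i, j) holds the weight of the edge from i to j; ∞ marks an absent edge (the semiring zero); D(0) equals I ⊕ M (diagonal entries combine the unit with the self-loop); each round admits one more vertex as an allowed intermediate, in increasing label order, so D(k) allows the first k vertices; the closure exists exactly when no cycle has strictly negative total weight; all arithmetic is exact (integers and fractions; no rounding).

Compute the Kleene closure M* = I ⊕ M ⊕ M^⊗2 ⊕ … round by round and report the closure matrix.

D(0):
  [0, ∞, ∞, -6]
  [18, 0, 17, -8]
  [17, 14, 0, -2]
  [13, ∞, 16, 0]
D(1):
  [0, ∞, ∞, -6]
  [18, 0, 17, -8]
  [17, 14, 0, -2]
  [13, ∞, 16, 0]
D(2):
  [0, ∞, ∞, -6]
  [18, 0, 17, -8]
  [17, 14, 0, -2]
  [13, ∞, 16, 0]
D(3):
  [0, ∞, ∞, -6]
  [18, 0, 17, -8]
  [17, 14, 0, -2]
  [13, 30, 16, 0]
D(4):
  [0, 24, 10, -6]
  [5, 0, 8, -8]
  [11, 14, 0, -2]
  [13, 30, 16, 0]
Answer: M* = [[0, 24, 10, -6], [5, 0, 8, -8], [11, 14, 0, -2], [13, 30, 16, 0]]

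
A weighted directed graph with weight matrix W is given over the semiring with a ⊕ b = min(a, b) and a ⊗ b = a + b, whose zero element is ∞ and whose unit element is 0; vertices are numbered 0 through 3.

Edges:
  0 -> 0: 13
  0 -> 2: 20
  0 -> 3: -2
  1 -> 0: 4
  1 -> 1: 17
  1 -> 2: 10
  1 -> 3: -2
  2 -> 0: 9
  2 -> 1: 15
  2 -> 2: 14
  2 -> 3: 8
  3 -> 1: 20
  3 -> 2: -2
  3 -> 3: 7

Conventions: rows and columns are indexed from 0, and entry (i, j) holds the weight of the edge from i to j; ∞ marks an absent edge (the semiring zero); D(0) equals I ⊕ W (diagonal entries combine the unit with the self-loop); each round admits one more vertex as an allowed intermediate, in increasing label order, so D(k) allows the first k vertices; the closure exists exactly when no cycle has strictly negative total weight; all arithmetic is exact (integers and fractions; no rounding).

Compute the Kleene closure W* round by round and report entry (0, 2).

D(0):
  [0, ∞, 20, -2]
  [4, 0, 10, -2]
  [9, 15, 0, 8]
  [∞, 20, -2, 0]
D(1):
  [0, ∞, 20, -2]
  [4, 0, 10, -2]
  [9, 15, 0, 7]
  [∞, 20, -2, 0]
D(2):
  [0, ∞, 20, -2]
  [4, 0, 10, -2]
  [9, 15, 0, 7]
  [24, 20, -2, 0]
D(3):
  [0, 35, 20, -2]
  [4, 0, 10, -2]
  [9, 15, 0, 7]
  [7, 13, -2, 0]
D(4):
  [0, 11, -4, -2]
  [4, 0, -4, -2]
  [9, 15, 0, 7]
  [7, 13, -2, 0]
Answer: W*[0][2] = -4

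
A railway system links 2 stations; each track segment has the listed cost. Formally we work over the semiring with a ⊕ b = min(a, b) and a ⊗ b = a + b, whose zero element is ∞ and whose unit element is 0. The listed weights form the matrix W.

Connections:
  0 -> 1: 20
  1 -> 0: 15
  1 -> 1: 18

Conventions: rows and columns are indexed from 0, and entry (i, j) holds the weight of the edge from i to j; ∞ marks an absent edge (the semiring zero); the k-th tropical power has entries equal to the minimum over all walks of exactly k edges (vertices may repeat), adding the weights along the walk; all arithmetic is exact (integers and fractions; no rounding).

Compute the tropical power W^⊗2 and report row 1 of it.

W^⊗2:
  [35, 38]
  [33, 35]
Answer: row 1 of W^⊗2 = [33, 35]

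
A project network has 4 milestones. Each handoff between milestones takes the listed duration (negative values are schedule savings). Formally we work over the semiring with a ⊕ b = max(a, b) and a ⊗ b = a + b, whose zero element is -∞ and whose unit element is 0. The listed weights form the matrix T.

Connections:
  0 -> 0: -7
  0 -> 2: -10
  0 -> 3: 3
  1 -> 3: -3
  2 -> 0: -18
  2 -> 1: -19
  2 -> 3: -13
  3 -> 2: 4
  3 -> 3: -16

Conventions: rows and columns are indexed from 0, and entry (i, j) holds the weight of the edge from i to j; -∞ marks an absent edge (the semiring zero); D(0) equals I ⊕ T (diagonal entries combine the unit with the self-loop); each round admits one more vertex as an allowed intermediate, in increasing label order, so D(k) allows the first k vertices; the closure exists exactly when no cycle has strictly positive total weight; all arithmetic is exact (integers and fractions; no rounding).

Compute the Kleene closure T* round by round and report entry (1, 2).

D(0):
  [0, -∞, -10, 3]
  [-∞, 0, -∞, -3]
  [-18, -19, 0, -13]
  [-∞, -∞, 4, 0]
D(1):
  [0, -∞, -10, 3]
  [-∞, 0, -∞, -3]
  [-18, -19, 0, -13]
  [-∞, -∞, 4, 0]
D(2):
  [0, -∞, -10, 3]
  [-∞, 0, -∞, -3]
  [-18, -19, 0, -13]
  [-∞, -∞, 4, 0]
D(3):
  [0, -29, -10, 3]
  [-∞, 0, -∞, -3]
  [-18, -19, 0, -13]
  [-14, -15, 4, 0]
D(4):
  [0, -12, 7, 3]
  [-17, 0, 1, -3]
  [-18, -19, 0, -13]
  [-14, -15, 4, 0]
Answer: T*[1][2] = 1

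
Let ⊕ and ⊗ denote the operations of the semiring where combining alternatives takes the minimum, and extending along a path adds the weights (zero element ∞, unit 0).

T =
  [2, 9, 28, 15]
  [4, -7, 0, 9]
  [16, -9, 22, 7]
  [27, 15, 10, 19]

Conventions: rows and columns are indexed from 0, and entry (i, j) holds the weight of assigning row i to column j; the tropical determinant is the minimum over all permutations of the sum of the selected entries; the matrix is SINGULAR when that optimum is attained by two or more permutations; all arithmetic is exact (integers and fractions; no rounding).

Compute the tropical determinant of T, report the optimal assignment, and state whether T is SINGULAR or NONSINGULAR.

σ = (0, 1, 2, 3): 2 + (-7) + 22 + 19 = 36
σ = (0, 1, 3, 2): 2 + (-7) + 7 + 10 = 12
σ = (0, 2, 1, 3): 2 + 0 + (-9) + 19 = 12
σ = (0, 2, 3, 1): 2 + 0 + 7 + 15 = 24
σ = (0, 3, 1, 2): 2 + 9 + (-9) + 10 = 12
σ = (0, 3, 2, 1): 2 + 9 + 22 + 15 = 48
σ = (1, 0, 2, 3): 9 + 4 + 22 + 19 = 54
σ = (1, 0, 3, 2): 9 + 4 + 7 + 10 = 30
σ = (1, 2, 0, 3): 9 + 0 + 16 + 19 = 44
σ = (1, 2, 3, 0): 9 + 0 + 7 + 27 = 43
σ = (1, 3, 0, 2): 9 + 9 + 16 + 10 = 44
σ = (1, 3, 2, 0): 9 + 9 + 22 + 27 = 67
σ = (2, 0, 1, 3): 28 + 4 + (-9) + 19 = 42
σ = (2, 0, 3, 1): 28 + 4 + 7 + 15 = 54
σ = (2, 1, 0, 3): 28 + (-7) + 16 + 19 = 56
σ = (2, 1, 3, 0): 28 + (-7) + 7 + 27 = 55
σ = (2, 3, 0, 1): 28 + 9 + 16 + 15 = 68
σ = (2, 3, 1, 0): 28 + 9 + (-9) + 27 = 55
σ = (3, 0, 1, 2): 15 + 4 + (-9) + 10 = 20
σ = (3, 0, 2, 1): 15 + 4 + 22 + 15 = 56
σ = (3, 1, 0, 2): 15 + (-7) + 16 + 10 = 34
σ = (3, 1, 2, 0): 15 + (-7) + 22 + 27 = 57
σ = (3, 2, 0, 1): 15 + 0 + 16 + 15 = 46
σ = (3, 2, 1, 0): 15 + 0 + (-9) + 27 = 33
Optimal value attained by: σ = (0, 1, 3, 2).
Answer: det⊕(T) = 12; verdict: SINGULAR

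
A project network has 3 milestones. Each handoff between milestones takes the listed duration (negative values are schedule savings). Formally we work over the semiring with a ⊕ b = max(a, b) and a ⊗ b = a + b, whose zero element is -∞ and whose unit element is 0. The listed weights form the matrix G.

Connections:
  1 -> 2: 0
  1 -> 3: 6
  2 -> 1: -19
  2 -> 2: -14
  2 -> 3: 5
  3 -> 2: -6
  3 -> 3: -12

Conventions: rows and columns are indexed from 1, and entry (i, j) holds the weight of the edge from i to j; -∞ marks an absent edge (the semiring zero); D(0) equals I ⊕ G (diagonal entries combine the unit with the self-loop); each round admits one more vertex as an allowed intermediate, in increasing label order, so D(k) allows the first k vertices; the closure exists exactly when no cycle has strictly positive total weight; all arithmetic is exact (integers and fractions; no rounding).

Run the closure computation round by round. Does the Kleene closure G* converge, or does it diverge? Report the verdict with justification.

D(0):
  [0, 0, 6]
  [-19, 0, 5]
  [-∞, -6, 0]
D(1):
  [0, 0, 6]
  [-19, 0, 5]
  [-∞, -6, 0]
D(2):
  [0, 0, 6]
  [-19, 0, 5]
  [-25, -6, 0]
D(3):
  [0, 0, 6]
  [-19, 0, 5]
  [-25, -6, 0]
Key observation: every diagonal entry stays at the unit through all rounds, so no improving cycle exists.
Answer: CONVERGES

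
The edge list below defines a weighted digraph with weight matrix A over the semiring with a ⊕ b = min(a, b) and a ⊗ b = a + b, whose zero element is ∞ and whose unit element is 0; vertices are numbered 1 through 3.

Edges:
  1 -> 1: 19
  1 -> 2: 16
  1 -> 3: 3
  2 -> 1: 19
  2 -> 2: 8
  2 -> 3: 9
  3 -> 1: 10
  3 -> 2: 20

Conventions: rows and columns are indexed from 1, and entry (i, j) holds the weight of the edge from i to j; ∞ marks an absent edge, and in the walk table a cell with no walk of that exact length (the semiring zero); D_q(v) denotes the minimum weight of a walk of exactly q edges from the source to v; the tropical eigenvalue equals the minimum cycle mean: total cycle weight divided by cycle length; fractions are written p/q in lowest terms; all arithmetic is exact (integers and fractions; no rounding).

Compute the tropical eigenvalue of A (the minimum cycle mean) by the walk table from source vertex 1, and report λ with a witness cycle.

q=0: [0, ∞, ∞]
q=1: [19, 16, 3]
q=2: [13, 23, 22]
q=3: [32, 29, 16]
Optimal cycle mean attained by: cycle 1->3->1, total 3 + 10, length 2.
Answer: λ = 13/2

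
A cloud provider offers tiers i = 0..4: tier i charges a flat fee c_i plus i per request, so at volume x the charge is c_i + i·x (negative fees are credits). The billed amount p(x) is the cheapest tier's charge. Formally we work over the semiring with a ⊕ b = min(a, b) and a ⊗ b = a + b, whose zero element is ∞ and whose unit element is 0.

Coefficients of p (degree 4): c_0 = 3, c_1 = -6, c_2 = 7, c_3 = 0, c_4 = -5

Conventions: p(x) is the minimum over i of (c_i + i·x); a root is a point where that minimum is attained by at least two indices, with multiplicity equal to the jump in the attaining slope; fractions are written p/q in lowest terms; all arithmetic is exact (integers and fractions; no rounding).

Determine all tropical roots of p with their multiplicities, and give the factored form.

hull edge (i=0, c=3) to (i=1, c=-6): slope -9, span 1
hull edge (i=1, c=-6) to (i=4, c=-5): slope 1/3, span 3
Factored form: p(x) = -5 ⊗ (x ⊕ (-1/3)) ⊗ (x ⊕ (-1/3)) ⊗ (x ⊕ (-1/3)) ⊗ (x ⊕ 9)
Answer: roots = -1/3 (mult 3), 9 (mult 1)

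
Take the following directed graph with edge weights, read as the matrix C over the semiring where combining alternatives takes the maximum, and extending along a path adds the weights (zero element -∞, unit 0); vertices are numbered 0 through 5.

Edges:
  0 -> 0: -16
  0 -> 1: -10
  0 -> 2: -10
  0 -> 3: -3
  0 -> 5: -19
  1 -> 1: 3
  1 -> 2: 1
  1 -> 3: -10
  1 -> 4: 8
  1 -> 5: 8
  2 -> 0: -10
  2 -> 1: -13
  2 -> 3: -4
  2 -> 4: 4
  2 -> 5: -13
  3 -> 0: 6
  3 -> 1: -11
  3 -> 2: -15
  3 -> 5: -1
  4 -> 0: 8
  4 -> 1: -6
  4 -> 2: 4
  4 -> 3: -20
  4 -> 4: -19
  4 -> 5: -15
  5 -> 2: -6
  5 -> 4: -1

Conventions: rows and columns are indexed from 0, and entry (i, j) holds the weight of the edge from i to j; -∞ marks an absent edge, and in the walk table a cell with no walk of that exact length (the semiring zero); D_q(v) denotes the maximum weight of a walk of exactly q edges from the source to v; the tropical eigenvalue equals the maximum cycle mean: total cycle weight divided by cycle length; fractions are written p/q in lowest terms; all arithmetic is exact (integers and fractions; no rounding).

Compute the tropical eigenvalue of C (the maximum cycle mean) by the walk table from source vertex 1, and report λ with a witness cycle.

q=0: [-∞, 0, -∞, -∞, -∞, -∞]
q=1: [-∞, 3, 1, -10, 8, 8]
q=2: [16, 6, 12, -3, 11, 11]
q=3: [19, 9, 15, 13, 16, 14]
q=4: [24, 12, 20, 16, 19, 17]
q=5: [27, 15, 23, 21, 24, 20]
q=6: [32, 18, 28, 24, 27, 23]
Optimal cycle mean attained by: cycle 2->4->2, total 4 + 4, length 2.
Answer: λ = 4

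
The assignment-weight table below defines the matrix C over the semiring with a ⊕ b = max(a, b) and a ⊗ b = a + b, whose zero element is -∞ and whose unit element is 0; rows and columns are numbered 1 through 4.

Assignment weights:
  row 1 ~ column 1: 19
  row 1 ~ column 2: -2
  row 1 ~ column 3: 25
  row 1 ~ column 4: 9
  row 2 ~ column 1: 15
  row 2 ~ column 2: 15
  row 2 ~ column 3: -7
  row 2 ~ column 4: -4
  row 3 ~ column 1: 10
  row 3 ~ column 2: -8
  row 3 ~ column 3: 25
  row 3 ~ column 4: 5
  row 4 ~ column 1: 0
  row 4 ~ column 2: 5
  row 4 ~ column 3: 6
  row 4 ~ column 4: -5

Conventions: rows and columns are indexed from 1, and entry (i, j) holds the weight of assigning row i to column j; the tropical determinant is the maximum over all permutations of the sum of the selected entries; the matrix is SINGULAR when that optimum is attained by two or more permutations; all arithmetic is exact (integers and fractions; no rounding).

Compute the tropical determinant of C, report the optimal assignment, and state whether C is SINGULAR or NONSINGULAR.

σ = (1, 2, 3, 4): 19 + 15 + 25 + (-5) = 54
σ = (1, 2, 4, 3): 19 + 15 + 5 + 6 = 45
σ = (1, 3, 2, 4): 19 + (-7) + (-8) + (-5) = -1
σ = (1, 3, 4, 2): 19 + (-7) + 5 + 5 = 22
σ = (1, 4, 2, 3): 19 + (-4) + (-8) + 6 = 13
σ = (1, 4, 3, 2): 19 + (-4) + 25 + 5 = 45
σ = (2, 1, 3, 4): (-2) + 15 + 25 + (-5) = 33
σ = (2, 1, 4, 3): (-2) + 15 + 5 + 6 = 24
σ = (2, 3, 1, 4): (-2) + (-7) + 10 + (-5) = -4
σ = (2, 3, 4, 1): (-2) + (-7) + 5 + 0 = -4
σ = (2, 4, 1, 3): (-2) + (-4) + 10 + 6 = 10
σ = (2, 4, 3, 1): (-2) + (-4) + 25 + 0 = 19
σ = (3, 1, 2, 4): 25 + 15 + (-8) + (-5) = 27
σ = (3, 1, 4, 2): 25 + 15 + 5 + 5 = 50
σ = (3, 2, 1, 4): 25 + 15 + 10 + (-5) = 45
σ = (3, 2, 4, 1): 25 + 15 + 5 + 0 = 45
σ = (3, 4, 1, 2): 25 + (-4) + 10 + 5 = 36
σ = (3, 4, 2, 1): 25 + (-4) + (-8) + 0 = 13
σ = (4, 1, 2, 3): 9 + 15 + (-8) + 6 = 22
σ = (4, 1, 3, 2): 9 + 15 + 25 + 5 = 54
σ = (4, 2, 1, 3): 9 + 15 + 10 + 6 = 40
σ = (4, 2, 3, 1): 9 + 15 + 25 + 0 = 49
σ = (4, 3, 1, 2): 9 + (-7) + 10 + 5 = 17
σ = (4, 3, 2, 1): 9 + (-7) + (-8) + 0 = -6
Optimal value attained by: σ = (1, 2, 3, 4).
Answer: det⊕(C) = 54; verdict: SINGULAR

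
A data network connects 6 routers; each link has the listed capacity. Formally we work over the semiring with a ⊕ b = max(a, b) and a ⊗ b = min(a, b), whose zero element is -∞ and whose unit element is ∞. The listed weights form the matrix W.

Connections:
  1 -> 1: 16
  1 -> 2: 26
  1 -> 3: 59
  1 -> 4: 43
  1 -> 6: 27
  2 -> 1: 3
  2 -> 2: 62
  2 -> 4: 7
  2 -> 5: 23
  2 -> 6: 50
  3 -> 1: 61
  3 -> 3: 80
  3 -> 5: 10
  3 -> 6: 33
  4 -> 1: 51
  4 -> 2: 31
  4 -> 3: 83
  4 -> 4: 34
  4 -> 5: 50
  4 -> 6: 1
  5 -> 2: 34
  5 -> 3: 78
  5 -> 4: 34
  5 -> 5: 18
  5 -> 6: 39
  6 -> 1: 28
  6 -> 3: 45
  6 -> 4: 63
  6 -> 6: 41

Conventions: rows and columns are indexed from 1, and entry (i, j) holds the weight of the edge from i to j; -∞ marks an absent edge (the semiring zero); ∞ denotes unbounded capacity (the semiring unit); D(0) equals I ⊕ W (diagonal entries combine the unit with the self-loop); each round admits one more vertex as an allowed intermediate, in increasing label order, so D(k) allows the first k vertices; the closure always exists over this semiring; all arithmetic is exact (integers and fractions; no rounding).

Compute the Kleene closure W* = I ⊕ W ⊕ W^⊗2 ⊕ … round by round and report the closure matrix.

D(0):
  [∞, 26, 59, 43, -∞, 27]
  [3, ∞, -∞, 7, 23, 50]
  [61, -∞, ∞, -∞, 10, 33]
  [51, 31, 83, ∞, 50, 1]
  [-∞, 34, 78, 34, ∞, 39]
  [28, -∞, 45, 63, -∞, ∞]
D(1):
  [∞, 26, 59, 43, -∞, 27]
  [3, ∞, 3, 7, 23, 50]
  [61, 26, ∞, 43, 10, 33]
  [51, 31, 83, ∞, 50, 27]
  [-∞, 34, 78, 34, ∞, 39]
  [28, 26, 45, 63, -∞, ∞]
D(2):
  [∞, 26, 59, 43, 23, 27]
  [3, ∞, 3, 7, 23, 50]
  [61, 26, ∞, 43, 23, 33]
  [51, 31, 83, ∞, 50, 31]
  [3, 34, 78, 34, ∞, 39]
  [28, 26, 45, 63, 23, ∞]
D(3):
  [∞, 26, 59, 43, 23, 33]
  [3, ∞, 3, 7, 23, 50]
  [61, 26, ∞, 43, 23, 33]
  [61, 31, 83, ∞, 50, 33]
  [61, 34, 78, 43, ∞, 39]
  [45, 26, 45, 63, 23, ∞]
D(4):
  [∞, 31, 59, 43, 43, 33]
  [7, ∞, 7, 7, 23, 50]
  [61, 31, ∞, 43, 43, 33]
  [61, 31, 83, ∞, 50, 33]
  [61, 34, 78, 43, ∞, 39]
  [61, 31, 63, 63, 50, ∞]
D(5):
  [∞, 34, 59, 43, 43, 39]
  [23, ∞, 23, 23, 23, 50]
  [61, 34, ∞, 43, 43, 39]
  [61, 34, 83, ∞, 50, 39]
  [61, 34, 78, 43, ∞, 39]
  [61, 34, 63, 63, 50, ∞]
D(6):
  [∞, 34, 59, 43, 43, 39]
  [50, ∞, 50, 50, 50, 50]
  [61, 34, ∞, 43, 43, 39]
  [61, 34, 83, ∞, 50, 39]
  [61, 34, 78, 43, ∞, 39]
  [61, 34, 63, 63, 50, ∞]
Answer: W* = [[∞, 34, 59, 43, 43, 39], [50, ∞, 50, 50, 50, 50], [61, 34, ∞, 43, 43, 39], [61, 34, 83, ∞, 50, 39], [61, 34, 78, 43, ∞, 39], [61, 34, 63, 63, 50, ∞]]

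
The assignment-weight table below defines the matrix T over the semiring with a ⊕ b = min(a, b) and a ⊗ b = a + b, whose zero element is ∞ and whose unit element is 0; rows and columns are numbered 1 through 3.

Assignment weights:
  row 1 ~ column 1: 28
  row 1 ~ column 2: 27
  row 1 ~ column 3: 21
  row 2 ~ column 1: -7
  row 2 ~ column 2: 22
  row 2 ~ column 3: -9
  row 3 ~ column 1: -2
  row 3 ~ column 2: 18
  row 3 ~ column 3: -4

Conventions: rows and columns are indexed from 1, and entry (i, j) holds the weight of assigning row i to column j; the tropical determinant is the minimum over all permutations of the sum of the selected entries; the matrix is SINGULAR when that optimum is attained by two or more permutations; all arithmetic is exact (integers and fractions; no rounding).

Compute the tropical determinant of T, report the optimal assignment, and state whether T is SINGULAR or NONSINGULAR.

σ = (1, 2, 3): 28 + 22 + (-4) = 46
σ = (1, 3, 2): 28 + (-9) + 18 = 37
σ = (2, 1, 3): 27 + (-7) + (-4) = 16
σ = (2, 3, 1): 27 + (-9) + (-2) = 16
σ = (3, 1, 2): 21 + (-7) + 18 = 32
σ = (3, 2, 1): 21 + 22 + (-2) = 41
Optimal value attained by: σ = (2, 1, 3).
Answer: det⊕(T) = 16; verdict: SINGULAR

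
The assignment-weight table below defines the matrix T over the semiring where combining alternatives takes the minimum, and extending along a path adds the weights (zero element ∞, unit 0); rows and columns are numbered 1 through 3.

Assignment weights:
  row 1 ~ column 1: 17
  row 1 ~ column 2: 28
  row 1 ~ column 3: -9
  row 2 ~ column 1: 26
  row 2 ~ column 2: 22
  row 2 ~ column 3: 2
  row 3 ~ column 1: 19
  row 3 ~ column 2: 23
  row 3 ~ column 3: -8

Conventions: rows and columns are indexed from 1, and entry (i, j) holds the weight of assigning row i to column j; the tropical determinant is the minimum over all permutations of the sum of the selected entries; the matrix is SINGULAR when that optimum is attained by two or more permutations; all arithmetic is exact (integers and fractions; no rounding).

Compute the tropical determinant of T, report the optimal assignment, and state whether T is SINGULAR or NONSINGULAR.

σ = (1, 2, 3): 17 + 22 + (-8) = 31
σ = (1, 3, 2): 17 + 2 + 23 = 42
σ = (2, 1, 3): 28 + 26 + (-8) = 46
σ = (2, 3, 1): 28 + 2 + 19 = 49
σ = (3, 1, 2): (-9) + 26 + 23 = 40
σ = (3, 2, 1): (-9) + 22 + 19 = 32
Optimal value attained by: σ = (1, 2, 3).
Answer: det⊕(T) = 31; verdict: NONSINGULAR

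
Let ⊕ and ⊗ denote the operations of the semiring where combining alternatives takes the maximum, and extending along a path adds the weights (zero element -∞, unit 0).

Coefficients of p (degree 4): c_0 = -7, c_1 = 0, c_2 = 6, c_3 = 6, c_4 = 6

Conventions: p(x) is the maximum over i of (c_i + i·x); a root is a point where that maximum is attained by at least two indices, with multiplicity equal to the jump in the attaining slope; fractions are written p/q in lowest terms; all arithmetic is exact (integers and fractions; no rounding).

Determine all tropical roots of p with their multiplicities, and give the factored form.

hull edge (i=0, c=-7) to (i=1, c=0): slope 7, span 1
hull edge (i=1, c=0) to (i=2, c=6): slope 6, span 1
hull edge (i=2, c=6) to (i=4, c=6): slope 0, span 2
Factored form: p(x) = 6 ⊗ (x ⊕ (-7)) ⊗ (x ⊕ (-6)) ⊗ (x ⊕ 0) ⊗ (x ⊕ 0)
Answer: roots = -7 (mult 1), -6 (mult 1), 0 (mult 2)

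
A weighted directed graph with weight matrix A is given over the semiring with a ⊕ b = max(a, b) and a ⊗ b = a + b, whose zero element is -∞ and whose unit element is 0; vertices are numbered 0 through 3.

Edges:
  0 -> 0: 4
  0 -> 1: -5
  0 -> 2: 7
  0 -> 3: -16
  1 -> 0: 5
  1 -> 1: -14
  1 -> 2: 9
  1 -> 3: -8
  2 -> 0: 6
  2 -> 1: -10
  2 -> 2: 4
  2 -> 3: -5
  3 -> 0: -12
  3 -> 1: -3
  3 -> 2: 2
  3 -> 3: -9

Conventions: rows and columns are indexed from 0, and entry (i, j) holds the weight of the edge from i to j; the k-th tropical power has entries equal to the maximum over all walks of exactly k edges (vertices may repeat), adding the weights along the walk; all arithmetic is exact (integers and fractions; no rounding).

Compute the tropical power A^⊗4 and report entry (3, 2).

A^⊗2:
  [13, -1, 11, 2]
  [15, 0, 13, 4]
  [10, 1, 13, -1]
  [8, -8, 6, -3]
A^⊗3:
  [17, 8, 20, 6]
  [19, 10, 22, 8]
  [19, 5, 17, 8]
  [12, 3, 15, 1]
A^⊗4:
  [26, 12, 24, 15]
  [28, 14, 26, 17]
  [23, 14, 26, 12]
  [21, 7, 19, 10]
Key observation: the optimum is the walk 3->1->2->0->2, with weight (-3) + 9 + 6 + 7 = 19.
Optimal value attained by: walk 3->1->2->0->2.
Answer: (A^⊗4)[3][2] = 19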